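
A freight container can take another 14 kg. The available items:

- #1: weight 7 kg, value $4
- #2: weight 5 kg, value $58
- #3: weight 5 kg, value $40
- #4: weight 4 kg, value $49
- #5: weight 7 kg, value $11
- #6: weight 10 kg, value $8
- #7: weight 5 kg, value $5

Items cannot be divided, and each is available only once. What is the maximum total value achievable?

Check high-value combinations within 14 kg:
- #2+#3+#4: weight 5+5+4=14, value 58+40+49=147
- #2+#4+#7: weight 5+4+5=14, value 58+49+5=112
- #2+#4: weight 5+4=9, value 58+49=107
Best: $147.

$147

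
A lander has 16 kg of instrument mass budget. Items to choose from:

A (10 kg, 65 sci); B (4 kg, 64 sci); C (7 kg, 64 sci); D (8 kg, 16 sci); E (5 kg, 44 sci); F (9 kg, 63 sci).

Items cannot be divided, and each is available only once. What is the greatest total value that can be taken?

Check high-value combinations within 16 kg:
- B+C+E: mass 4+7+5=16, value 64+64+44=172
- A+B: mass 10+4=14, value 65+64=129
- B+C: mass 4+7=11, value 64+64=128
Best: 172 sci.

172 sci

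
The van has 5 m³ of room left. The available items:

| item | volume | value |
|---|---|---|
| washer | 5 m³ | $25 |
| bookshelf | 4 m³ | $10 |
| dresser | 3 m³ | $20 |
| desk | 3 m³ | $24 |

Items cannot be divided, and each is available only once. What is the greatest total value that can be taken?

Check high-value combinations within 5 m³:
- washer: volume 5, value 25
- desk: volume 3, value 24
- dresser: volume 3, value 20
Best: $25.

$25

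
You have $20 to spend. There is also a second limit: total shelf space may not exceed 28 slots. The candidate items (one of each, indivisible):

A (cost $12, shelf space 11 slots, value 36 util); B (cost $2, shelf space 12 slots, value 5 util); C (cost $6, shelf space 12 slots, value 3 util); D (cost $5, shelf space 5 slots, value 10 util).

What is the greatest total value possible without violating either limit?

Feasible sets respecting both limits:
- A+B+D: cost 19, shelf space 28, value 51
- A+D: cost 17, shelf space 16, value 46
- A+B: cost 14, shelf space 23, value 41
Best: 51 util.

51 util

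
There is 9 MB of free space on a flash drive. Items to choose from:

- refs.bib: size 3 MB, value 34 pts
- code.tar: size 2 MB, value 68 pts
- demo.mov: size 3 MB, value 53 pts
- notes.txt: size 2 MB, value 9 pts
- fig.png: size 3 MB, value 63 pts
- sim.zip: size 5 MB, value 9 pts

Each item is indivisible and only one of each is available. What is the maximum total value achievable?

Check high-value combinations within 9 MB:
- code.tar+demo.mov+fig.png: size 2+3+3=8, value 68+53+63=184
- refs.bib+code.tar+fig.png: size 3+2+3=8, value 34+68+63=165
- refs.bib+code.tar+demo.mov: size 3+2+3=8, value 34+68+53=155
Best: 184 pts.

184 pts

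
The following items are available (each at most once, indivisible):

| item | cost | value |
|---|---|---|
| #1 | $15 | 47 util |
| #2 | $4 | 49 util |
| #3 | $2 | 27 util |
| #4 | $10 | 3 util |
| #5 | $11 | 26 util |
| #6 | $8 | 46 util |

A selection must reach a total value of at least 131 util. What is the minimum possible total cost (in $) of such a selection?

25

Subsets with value ≥ 131, sorted by total cost:
- #2+#3+#5+#6: cost 25, value 148
- #1+#2+#6: cost 27, value 142
- #1+#2+#3+#6: cost 29, value 169
Minimum cost: 25 $.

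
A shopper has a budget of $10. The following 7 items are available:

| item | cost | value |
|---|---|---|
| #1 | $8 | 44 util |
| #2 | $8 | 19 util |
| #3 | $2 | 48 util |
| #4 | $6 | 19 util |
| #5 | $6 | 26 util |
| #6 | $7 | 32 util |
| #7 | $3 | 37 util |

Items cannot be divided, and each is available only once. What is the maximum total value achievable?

92 util

Check high-value combinations within $10:
- #1+#3: cost 8+2=10, value 44+48=92
- #3+#7: cost 2+3=5, value 48+37=85
- #3+#6: cost 2+7=9, value 48+32=80
- #3+#5: cost 2+6=8, value 48+26=74
- #6+#7: cost 7+3=10, value 32+37=69
Best: 92 util.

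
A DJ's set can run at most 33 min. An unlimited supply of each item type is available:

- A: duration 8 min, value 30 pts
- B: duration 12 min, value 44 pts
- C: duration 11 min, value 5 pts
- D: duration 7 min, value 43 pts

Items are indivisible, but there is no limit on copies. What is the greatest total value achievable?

Best value-per-unit is D at 43/7; filling with it alone gives 4×43 = 172.
Optimal mix: 1×B + 3×D → duration 33, value 173.

173 pts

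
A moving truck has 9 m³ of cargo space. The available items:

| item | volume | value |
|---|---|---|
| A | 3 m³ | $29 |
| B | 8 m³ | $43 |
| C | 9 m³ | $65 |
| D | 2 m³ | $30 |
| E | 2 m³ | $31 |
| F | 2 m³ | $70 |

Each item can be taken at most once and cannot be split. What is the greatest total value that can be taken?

$160

Check high-value combinations within 9 m³:
- A+D+E+F: volume 3+2+2+2=9, value 29+30+31+70=160
- D+E+F: volume 2+2+2=6, value 30+31+70=131
- A+E+F: volume 3+2+2=7, value 29+31+70=130
- A+D+F: volume 3+2+2=7, value 29+30+70=129
Best: $160.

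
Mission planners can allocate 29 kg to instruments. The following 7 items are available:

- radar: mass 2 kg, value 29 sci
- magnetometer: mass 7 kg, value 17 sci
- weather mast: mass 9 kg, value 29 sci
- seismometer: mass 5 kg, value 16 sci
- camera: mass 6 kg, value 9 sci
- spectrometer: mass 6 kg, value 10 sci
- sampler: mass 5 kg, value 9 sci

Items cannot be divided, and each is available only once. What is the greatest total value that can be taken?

101 sci

Check high-value combinations within 29 kg:
- radar+magnetometer+weather mast+seismometer+spectrometer: mass 2+7+9+5+6=29, value 29+17+29+16+10=101
- radar+magnetometer+weather mast+seismometer+sampler: mass 2+7+9+5+5=28, value 29+17+29+16+9=100
- radar+magnetometer+weather mast+seismometer+camera: mass 2+7+9+5+6=29, value 29+17+29+16+9=100
Best: 101 sci.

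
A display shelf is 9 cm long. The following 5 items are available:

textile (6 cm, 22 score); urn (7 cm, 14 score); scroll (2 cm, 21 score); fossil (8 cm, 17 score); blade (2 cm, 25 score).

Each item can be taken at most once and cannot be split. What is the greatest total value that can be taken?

47 score

Check high-value combinations within 9 cm:
- textile+blade: length 6+2=8, value 22+25=47
- scroll+blade: length 2+2=4, value 21+25=46
- textile+scroll: length 6+2=8, value 22+21=43
- urn+blade: length 7+2=9, value 14+25=39
- urn+scroll: length 7+2=9, value 14+21=35
Best: 47 score.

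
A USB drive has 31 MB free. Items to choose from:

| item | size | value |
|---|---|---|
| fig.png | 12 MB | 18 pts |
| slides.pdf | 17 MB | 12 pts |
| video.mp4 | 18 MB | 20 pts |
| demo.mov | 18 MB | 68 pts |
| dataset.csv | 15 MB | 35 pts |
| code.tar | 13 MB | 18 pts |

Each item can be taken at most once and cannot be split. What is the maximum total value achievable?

86 pts

Check high-value combinations within 31 MB:
- fig.png+demo.mov: size 12+18=30, value 18+68=86
- demo.mov+code.tar: size 18+13=31, value 68+18=86
- demo.mov: size 18, value 68
- fig.png+dataset.csv: size 12+15=27, value 18+35=53
Best: 86 pts.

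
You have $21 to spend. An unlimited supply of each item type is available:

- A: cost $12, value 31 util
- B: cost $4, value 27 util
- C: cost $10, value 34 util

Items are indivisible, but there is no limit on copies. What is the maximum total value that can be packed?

135 util

Best value-per-unit is B at 27/4, and filling with it alone uses cost 5×4=20. No mix of the others beats 5×27 = 135.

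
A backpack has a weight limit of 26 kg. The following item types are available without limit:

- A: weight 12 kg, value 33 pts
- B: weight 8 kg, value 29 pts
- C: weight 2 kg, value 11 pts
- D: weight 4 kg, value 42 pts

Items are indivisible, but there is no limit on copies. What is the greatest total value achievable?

263 pts

Best value-per-unit is D at 42/4; filling with it alone gives 6×42 = 252.
Optimal mix: 1×C + 6×D → weight 26, value 263.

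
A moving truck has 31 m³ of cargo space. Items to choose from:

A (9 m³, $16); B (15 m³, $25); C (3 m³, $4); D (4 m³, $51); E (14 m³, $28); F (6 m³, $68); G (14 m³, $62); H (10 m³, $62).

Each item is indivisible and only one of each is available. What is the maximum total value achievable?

$197

Check high-value combinations within 31 m³:
- A+D+F+H: volume 9+4+6+10=29, value 16+51+68+62=197
- F+G+H: volume 6+14+10=30, value 68+62+62=192
- C+D+F+H: volume 3+4+6+10=23, value 4+51+68+62=185
- C+D+F+G: volume 3+4+6+14=27, value 4+51+68+62=185
Best: $197.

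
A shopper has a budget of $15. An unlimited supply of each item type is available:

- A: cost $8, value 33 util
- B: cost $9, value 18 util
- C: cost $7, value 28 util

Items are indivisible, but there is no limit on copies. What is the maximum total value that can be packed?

61 util

Best value-per-unit is A at 33/8; filling with it alone gives 1×33 = 33.
Optimal mix: 1×A + 1×C → cost 15, value 61.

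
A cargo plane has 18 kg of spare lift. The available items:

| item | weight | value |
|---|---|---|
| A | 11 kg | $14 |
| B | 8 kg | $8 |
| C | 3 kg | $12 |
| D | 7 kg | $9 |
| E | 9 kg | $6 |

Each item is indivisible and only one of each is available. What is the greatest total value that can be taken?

This is a 0/1 knapsack; check combinations near the capacity.
- B+C+D: weight 8+3+7=18, value 8+12+9=29
- A+C: weight 11+3=14, value 14+12=26
- A+D: weight 11+7=18, value 14+9=23
- C+D: weight 3+7=10, value 12+9=21
- B+C: weight 8+3=11, value 8+12=20
Best: $29.

$29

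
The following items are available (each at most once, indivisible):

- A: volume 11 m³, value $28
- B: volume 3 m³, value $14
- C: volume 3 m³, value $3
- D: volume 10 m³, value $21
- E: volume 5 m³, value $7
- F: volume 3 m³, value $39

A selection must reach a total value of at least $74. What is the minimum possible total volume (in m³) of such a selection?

Subsets with value ≥ 74, sorted by total volume:
- B+D+F: volume 16, value 74
- A+B+F: volume 17, value 81
- B+C+D+F: volume 19, value 77
- A+E+F: volume 19, value 74
Minimum volume: 16 m³.

16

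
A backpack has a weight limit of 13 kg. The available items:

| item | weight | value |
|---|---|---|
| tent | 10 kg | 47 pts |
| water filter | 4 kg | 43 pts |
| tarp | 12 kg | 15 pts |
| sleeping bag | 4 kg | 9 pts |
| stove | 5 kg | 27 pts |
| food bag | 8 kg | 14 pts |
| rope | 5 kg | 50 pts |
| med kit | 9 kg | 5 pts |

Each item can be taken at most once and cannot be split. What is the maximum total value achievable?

102 pts

Check high-value combinations within 13 kg:
- water filter+sleeping bag+rope: weight 4+4+5=13, value 43+9+50=102
- water filter+rope: weight 4+5=9, value 43+50=93
- water filter+sleeping bag+stove: weight 4+4+5=13, value 43+9+27=79
Best: 102 pts.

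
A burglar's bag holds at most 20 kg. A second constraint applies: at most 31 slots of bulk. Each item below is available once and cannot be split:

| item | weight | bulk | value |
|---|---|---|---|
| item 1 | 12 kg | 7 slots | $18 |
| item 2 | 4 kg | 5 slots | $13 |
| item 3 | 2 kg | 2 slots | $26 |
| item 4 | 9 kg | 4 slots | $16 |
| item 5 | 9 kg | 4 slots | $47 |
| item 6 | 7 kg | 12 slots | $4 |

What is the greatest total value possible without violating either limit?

Feasible sets respecting both limits:
- item 3+item 4+item 5: weight 20, bulk 10, value 89
- item 2+item 3+item 5: weight 15, bulk 11, value 86
- item 3+item 5+item 6: weight 18, bulk 18, value 77
- item 3+item 5: weight 11, bulk 6, value 73
Best: $89.

$89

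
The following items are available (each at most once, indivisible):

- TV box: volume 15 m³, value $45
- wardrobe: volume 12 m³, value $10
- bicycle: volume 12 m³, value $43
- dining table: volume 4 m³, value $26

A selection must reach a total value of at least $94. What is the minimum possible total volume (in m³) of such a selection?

Subsets with value ≥ 94, sorted by total volume:
- TV box+bicycle+dining table: volume 31, value 114
- TV box+wardrobe+bicycle: volume 39, value 98
- TV box+wardrobe+bicycle+dining table: volume 43, value 124
Minimum volume: 31 m³.

31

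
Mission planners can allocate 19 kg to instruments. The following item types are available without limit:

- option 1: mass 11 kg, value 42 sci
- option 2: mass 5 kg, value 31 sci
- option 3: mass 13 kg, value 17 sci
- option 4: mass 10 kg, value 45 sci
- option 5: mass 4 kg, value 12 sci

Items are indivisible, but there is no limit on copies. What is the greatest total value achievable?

105 sci

Best value-per-unit is option 2 at 31/5; filling with it alone gives 3×31 = 93.
Optimal mix: 3×option 2 + 1×option 5 → mass 19, value 105.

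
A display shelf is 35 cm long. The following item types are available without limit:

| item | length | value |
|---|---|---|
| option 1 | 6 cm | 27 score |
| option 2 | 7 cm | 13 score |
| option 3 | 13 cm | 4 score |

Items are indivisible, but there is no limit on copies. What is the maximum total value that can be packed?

Best value-per-unit is option 1 at 27/6, and filling with it alone uses length 5×6=30. No mix of the others beats 5×27 = 135.

135 score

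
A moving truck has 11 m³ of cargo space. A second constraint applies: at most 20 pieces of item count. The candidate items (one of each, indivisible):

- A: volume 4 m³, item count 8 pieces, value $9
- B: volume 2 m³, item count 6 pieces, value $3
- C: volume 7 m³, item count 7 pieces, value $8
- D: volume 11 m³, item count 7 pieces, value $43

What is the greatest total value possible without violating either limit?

Feasible sets respecting both limits:
- D: volume 11, item count 7, value 43
- A+C: volume 11, item count 15, value 17
- A+B: volume 6, item count 14, value 12
- B+C: volume 9, item count 13, value 11
Best: $43.

$43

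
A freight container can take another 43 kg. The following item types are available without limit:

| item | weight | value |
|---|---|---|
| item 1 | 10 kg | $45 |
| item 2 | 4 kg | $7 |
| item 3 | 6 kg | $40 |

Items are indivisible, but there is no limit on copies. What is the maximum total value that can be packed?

$280

Best value-per-unit is item 3 at 40/6, and filling with it alone uses weight 7×6=42. No mix of the others beats 7×40 = 280.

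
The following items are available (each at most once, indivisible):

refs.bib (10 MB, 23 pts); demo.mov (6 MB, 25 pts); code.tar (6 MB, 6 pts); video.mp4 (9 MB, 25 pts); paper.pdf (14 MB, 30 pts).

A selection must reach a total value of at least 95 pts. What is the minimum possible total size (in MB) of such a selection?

Subsets with value ≥ 95, sorted by total size:
- refs.bib+demo.mov+video.mp4+paper.pdf: size 39, value 103
- refs.bib+demo.mov+code.tar+video.mp4+paper.pdf: size 45, value 109
Minimum size: 39 MB.

39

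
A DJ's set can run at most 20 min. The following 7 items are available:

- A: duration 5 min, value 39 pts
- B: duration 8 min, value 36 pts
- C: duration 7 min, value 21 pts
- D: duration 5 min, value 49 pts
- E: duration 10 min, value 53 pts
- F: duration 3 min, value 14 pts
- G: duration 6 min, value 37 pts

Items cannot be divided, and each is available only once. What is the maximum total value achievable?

141 pts

Check high-value combinations within 20 min:
- A+D+E: duration 5+5+10=20, value 39+49+53=141
- A+D+F+G: duration 5+5+3+6=19, value 39+49+14+37=139
- A+D+G: duration 5+5+6=16, value 39+49+37=125
- A+B+D: duration 5+8+5=18, value 39+36+49=124
Best: 141 pts.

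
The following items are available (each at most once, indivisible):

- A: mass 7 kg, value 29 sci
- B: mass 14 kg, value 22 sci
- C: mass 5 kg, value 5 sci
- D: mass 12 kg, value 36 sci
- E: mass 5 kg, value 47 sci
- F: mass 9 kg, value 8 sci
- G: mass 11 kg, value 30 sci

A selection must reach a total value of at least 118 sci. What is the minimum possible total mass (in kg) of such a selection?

Subsets with value ≥ 118, sorted by total mass:
- A+D+E+F: mass 33, value 120
- C+D+E+G: mass 33, value 118
- A+D+E+G: mass 35, value 142
- A+B+E+G: mass 37, value 128
Minimum mass: 33 kg.

33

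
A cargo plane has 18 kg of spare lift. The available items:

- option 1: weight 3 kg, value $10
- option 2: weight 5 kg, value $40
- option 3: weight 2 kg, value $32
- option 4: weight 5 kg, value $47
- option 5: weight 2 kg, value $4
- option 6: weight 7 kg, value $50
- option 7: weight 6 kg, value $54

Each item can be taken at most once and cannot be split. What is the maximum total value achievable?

Check high-value combinations within 18 kg:
- option 2+option 3+option 4+option 7: weight 5+2+5+6=18, value 40+32+47+54=173
- option 4+option 6+option 7: weight 5+7+6=18, value 47+50+54=151
- option 1+option 3+option 4+option 5+option 7: weight 3+2+5+2+6=18, value 10+32+47+4+54=147
- option 1+option 3+option 6+option 7: weight 3+2+7+6=18, value 10+32+50+54=146
Best: $173.

$173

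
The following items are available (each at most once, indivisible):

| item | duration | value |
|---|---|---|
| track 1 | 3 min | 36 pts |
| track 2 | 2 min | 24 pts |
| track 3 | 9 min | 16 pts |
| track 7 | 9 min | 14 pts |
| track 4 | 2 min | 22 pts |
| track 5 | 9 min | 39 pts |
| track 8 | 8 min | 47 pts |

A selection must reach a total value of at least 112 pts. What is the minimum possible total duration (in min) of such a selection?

15

Subsets with value ≥ 112, sorted by total duration:
- track 1+track 2+track 4+track 8: duration 15, value 129
- track 1+track 2+track 4+track 5: duration 16, value 121
Minimum duration: 15 min.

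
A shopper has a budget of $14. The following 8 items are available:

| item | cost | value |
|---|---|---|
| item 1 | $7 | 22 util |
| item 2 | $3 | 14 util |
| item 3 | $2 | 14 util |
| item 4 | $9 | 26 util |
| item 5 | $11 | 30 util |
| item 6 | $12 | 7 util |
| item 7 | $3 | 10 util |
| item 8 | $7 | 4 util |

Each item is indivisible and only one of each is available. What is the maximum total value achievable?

54 util

This is a 0/1 knapsack; check combinations near the capacity.
- item 2+item 3+item 4: cost 3+2+9=14, value 14+14+26=54
- item 1+item 2+item 3: cost 7+3+2=12, value 22+14+14=50
- item 3+item 4+item 7: cost 2+9+3=14, value 14+26+10=50
- item 1+item 3+item 7: cost 7+2+3=12, value 22+14+10=46
- item 1+item 2+item 7: cost 7+3+3=13, value 22+14+10=46
Best: 54 util.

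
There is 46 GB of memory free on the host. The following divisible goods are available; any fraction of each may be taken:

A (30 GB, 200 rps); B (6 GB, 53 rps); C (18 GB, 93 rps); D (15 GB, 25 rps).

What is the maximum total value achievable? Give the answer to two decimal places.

Take in order of value per unit:
- B (53/6 per unit): all 6 → value 53, running total 53.00
- A (200/30 per unit): all 30 → value 200, running total 253.00
- C (93/18 per unit): 10 of 18 → value 10×93/18 = 51.6667, running total 304.67
Total 304.67.

304.67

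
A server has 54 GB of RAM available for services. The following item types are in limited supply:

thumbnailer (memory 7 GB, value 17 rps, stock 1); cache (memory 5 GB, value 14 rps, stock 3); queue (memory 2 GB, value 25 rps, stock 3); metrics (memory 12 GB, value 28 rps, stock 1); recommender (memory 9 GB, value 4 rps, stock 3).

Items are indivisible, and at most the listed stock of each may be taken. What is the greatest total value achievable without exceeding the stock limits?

Top feasible selections:
- 1×thumbnailer + 3×cache + 3×queue + 1×metrics + 1×recommender: memory 49, value 166
- 1×thumbnailer + 3×cache + 3×queue + 1×metrics: memory 40, value 162
- 1×thumbnailer + 2×cache + 3×queue + 1×metrics + 2×recommender: memory 53, value 156
- 3×cache + 3×queue + 1×metrics + 2×recommender: memory 51, value 153
Best: 166 rps.

166 rps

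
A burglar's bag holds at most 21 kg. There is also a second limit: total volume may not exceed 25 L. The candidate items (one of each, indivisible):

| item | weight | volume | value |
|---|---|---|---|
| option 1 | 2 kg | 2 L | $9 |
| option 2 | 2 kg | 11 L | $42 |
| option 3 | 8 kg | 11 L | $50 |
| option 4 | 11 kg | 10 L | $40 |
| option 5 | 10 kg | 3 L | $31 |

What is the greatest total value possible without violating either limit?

Feasible sets respecting both limits:
- option 2+option 3+option 5: weight 20, volume 25, value 123
- option 1+option 2+option 3: weight 12, volume 24, value 101
- option 1+option 3+option 4: weight 21, volume 23, value 99
Best: $123.

$123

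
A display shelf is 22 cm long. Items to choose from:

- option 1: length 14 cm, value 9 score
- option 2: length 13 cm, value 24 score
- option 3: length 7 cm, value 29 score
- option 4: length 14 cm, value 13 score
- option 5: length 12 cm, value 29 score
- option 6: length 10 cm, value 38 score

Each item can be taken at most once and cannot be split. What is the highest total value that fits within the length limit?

This is a 0/1 knapsack; check combinations near the capacity.
- option 3+option 6: length 7+10=17, value 29+38=67
- option 5+option 6: length 12+10=22, value 29+38=67
- option 3+option 5: length 7+12=19, value 29+29=58
Best: 67 score.

67 score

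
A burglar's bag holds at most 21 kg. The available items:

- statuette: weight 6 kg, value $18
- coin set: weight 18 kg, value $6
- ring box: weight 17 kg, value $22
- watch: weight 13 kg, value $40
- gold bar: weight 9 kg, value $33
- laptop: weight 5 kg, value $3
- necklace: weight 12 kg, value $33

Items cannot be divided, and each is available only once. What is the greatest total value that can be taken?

$66

Check high-value combinations within 21 kg:
- gold bar+necklace: weight 9+12=21, value 33+33=66
- statuette+watch: weight 6+13=19, value 18+40=58
- statuette+gold bar+laptop: weight 6+9+5=20, value 18+33+3=54
- statuette+gold bar: weight 6+9=15, value 18+33=51
- statuette+necklace: weight 6+12=18, value 18+33=51
Best: $66.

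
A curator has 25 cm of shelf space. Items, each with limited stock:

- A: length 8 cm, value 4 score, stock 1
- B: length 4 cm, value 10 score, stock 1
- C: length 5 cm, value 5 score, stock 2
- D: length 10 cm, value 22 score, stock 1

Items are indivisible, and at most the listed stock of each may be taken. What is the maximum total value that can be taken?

Best selections within length 25 and stock limits:
- 1×B + 2×C + 1×D: length 24, value 42
- 1×B + 1×C + 1×D: length 19, value 37
- 1×A + 1×B + 1×D: length 22, value 36
Best: 42 score.

42 score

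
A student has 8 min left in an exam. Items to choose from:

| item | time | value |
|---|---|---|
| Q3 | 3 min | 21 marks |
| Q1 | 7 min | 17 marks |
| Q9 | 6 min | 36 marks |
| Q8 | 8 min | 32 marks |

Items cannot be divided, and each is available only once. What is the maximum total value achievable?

Check high-value combinations within 8 min:
- Q9: time 6, value 36
- Q8: time 8, value 32
- Q3: time 3, value 21
- Q1: time 7, value 17
Best: 36 marks.

36 marks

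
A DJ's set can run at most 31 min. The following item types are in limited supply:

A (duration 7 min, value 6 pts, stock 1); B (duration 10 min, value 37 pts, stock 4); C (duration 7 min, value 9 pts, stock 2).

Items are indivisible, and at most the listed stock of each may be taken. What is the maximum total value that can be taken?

111 pts

Top feasible selections:
- 3×B: duration 30, value 111
- 2×B + 1×C: duration 27, value 83
- 1×A + 2×B: duration 27, value 80
- 2×B: duration 20, value 74
Best: 111 pts.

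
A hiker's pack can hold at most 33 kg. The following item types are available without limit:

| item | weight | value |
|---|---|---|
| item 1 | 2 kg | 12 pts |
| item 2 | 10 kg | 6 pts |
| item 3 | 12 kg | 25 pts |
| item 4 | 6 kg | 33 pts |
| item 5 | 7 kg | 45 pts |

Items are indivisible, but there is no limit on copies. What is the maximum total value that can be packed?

Best value-per-unit is item 5 at 45/7; filling with it alone gives 4×45 = 180.
Optimal mix: 6×item 1 + 3×item 5 → weight 33, value 207.

207 pts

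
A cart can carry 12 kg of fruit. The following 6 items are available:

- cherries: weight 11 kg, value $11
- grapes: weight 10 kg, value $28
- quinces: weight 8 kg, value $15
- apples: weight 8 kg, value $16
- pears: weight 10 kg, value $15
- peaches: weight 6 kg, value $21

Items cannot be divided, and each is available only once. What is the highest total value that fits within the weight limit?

Check high-value combinations within 12 kg:
- grapes: weight 10, value 28
- peaches: weight 6, value 21
- apples: weight 8, value 16
Best: $28.

$28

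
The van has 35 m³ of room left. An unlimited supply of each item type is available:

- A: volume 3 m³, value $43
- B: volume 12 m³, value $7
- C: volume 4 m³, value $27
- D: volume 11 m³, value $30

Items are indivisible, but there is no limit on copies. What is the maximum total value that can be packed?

$473

Best value-per-unit is A at 43/3, and filling with it alone uses volume 11×3=33. No mix of the others beats 11×43 = 473.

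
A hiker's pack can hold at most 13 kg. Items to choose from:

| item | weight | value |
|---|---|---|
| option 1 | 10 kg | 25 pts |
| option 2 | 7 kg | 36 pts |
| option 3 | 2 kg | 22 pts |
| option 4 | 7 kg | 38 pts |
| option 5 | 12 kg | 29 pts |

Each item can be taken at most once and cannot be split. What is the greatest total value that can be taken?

Check high-value combinations within 13 kg:
- option 3+option 4: weight 2+7=9, value 22+38=60
- option 2+option 3: weight 7+2=9, value 36+22=58
- option 1+option 3: weight 10+2=12, value 25+22=47
- option 4: weight 7, value 38
Best: 60 pts.

60 pts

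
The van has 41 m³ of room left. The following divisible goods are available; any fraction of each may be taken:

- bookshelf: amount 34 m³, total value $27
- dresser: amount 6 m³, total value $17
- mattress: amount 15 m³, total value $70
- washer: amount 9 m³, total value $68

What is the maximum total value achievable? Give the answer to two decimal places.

Take in order of value per unit:
- washer (68/9 per unit): all 9 → value 68, running total 68.00
- mattress (70/15 per unit): all 15 → value 70, running total 138.00
- dresser (17/6 per unit): all 6 → value 17, running total 155.00
- bookshelf (27/34 per unit): 11 of 34 → value 11×27/34 = 8.7353, running total 163.74
Total 163.74.

163.74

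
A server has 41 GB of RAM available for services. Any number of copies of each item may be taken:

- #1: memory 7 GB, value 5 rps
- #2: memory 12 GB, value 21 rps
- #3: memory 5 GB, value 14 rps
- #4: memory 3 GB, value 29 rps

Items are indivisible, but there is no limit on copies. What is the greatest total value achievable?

Best value-per-unit is #4 at 29/3, and filling with it alone uses memory 13×3=39. No mix of the others beats 13×29 = 377.

377 rps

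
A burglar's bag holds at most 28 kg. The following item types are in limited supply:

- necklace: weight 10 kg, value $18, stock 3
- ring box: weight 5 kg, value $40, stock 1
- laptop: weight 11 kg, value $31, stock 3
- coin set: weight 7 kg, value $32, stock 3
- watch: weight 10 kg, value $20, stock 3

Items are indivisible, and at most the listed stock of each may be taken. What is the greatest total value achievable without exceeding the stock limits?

Top feasible selections:
- 1×ring box + 3×coin set: weight 26, value 136
- 1×ring box + 2×coin set: weight 19, value 104
- 1×ring box + 1×laptop + 1×coin set: weight 23, value 103
- 1×ring box + 2×laptop: weight 27, value 102
Best: $136.

$136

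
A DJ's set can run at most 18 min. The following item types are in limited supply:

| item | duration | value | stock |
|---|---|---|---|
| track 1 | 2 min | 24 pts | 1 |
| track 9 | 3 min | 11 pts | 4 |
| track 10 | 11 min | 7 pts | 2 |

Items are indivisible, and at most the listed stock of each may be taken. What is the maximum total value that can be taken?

68 pts

Top feasible selections:
- 1×track 1 + 4×track 9: duration 14, value 68
- 1×track 1 + 3×track 9: duration 11, value 57
- 1×track 1 + 2×track 9: duration 8, value 46
Best: 68 pts.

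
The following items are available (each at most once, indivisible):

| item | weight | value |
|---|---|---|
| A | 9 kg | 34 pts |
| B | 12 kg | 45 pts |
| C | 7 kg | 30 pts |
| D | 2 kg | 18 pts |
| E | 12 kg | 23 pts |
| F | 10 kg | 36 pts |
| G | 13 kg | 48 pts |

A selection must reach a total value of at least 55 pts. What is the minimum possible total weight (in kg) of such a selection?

Subsets with value ≥ 55, sorted by total weight:
- B+D: weight 14, value 63
- D+G: weight 15, value 66
- A+C: weight 16, value 64
Minimum weight: 14 kg.

14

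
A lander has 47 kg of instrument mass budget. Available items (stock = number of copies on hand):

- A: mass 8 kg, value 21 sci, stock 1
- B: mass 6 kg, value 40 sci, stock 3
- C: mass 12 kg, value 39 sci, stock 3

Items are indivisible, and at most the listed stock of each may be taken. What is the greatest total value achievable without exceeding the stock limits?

198 sci

Best selections within mass 47 and stock limits:
- 3×B + 2×C: mass 42, value 198
- 1×A + 3×B + 1×C: mass 38, value 180
Best: 198 sci.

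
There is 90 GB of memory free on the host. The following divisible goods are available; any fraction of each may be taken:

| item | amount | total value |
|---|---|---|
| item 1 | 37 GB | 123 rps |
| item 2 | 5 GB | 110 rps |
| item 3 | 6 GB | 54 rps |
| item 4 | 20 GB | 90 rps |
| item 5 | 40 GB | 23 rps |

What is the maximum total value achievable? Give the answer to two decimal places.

389.65

Take in order of value per unit:
- item 2 (110/5 per unit): all 5 → value 110, running total 110.00
- item 3 (54/6 per unit): all 6 → value 54, running total 164.00
- item 4 (90/20 per unit): all 20 → value 90, running total 254.00
- item 1 (123/37 per unit): all 37 → value 123, running total 377.00
- item 5 (23/40 per unit): 22 of 40 → value 22×23/40 = 12.6500, running total 389.65
Total 389.65.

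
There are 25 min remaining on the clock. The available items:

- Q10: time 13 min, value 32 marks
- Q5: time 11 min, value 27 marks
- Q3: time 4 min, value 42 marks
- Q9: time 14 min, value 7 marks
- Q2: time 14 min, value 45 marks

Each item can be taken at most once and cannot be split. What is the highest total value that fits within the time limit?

This is a 0/1 knapsack; check combinations near the capacity.
- Q3+Q2: time 4+14=18, value 42+45=87
- Q10+Q3: time 13+4=17, value 32+42=74
- Q5+Q2: time 11+14=25, value 27+45=72
- Q5+Q3: time 11+4=15, value 27+42=69
- Q10+Q5: time 13+11=24, value 32+27=59
Best: 87 marks.

87 marks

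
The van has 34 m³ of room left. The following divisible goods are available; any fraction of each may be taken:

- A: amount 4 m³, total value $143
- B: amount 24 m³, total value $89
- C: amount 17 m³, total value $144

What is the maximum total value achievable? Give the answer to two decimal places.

Take in order of value per unit:
- A (143/4 per unit): all 4 → value 143, running total 143.00
- C (144/17 per unit): all 17 → value 144, running total 287.00
- B (89/24 per unit): 13 of 24 → value 13×89/24 = 48.2083, running total 335.21
Total 335.21.

335.21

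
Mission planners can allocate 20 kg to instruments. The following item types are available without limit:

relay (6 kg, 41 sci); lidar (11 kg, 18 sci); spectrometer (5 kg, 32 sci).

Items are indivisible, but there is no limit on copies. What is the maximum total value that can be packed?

Best value-per-unit is relay at 41/6; filling with it alone gives 3×41 = 123.
Optimal mix: 4×spectrometer → mass 20, value 128.

128 sci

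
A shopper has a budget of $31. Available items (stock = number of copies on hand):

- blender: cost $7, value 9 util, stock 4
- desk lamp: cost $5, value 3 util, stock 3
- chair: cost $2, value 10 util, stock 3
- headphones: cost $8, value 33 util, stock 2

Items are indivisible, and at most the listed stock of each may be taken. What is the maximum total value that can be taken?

Best selections within cost 31 and stock limits:
- 1×blender + 3×chair + 2×headphones: cost 29, value 105
- 1×desk lamp + 3×chair + 2×headphones: cost 27, value 99
Best: 105 util.

105 util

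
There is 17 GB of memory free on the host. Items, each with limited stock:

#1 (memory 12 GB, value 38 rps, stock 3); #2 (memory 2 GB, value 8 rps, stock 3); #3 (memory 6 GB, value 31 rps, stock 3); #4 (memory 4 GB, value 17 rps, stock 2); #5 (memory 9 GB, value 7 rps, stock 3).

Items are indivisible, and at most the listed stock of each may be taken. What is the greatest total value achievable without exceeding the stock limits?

Best selections within memory 17 and stock limits:
- 2×#3 + 1×#4: memory 16, value 79
- 2×#2 + 2×#3: memory 16, value 78
- 1×#2 + 1×#3 + 2×#4: memory 16, value 73
- 3×#2 + 1×#3 + 1×#4: memory 16, value 72
Best: 79 rps.

79 rps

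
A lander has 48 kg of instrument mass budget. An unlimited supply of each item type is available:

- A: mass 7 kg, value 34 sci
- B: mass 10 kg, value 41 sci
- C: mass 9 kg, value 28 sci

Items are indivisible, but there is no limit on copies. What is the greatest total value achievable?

218 sci

Best value-per-unit is A at 34/7; filling with it alone gives 6×34 = 204.
Optimal mix: 4×A + 2×B → mass 48, value 218.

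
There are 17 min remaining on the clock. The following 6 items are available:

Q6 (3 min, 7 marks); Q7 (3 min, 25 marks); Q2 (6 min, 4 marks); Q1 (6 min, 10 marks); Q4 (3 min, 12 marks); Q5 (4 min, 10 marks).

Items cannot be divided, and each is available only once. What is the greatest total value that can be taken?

This is a 0/1 knapsack; check combinations near the capacity.
- Q7+Q1+Q4+Q5: time 3+6+3+4=16, value 25+10+12+10=57
- Q6+Q7+Q4+Q5: time 3+3+3+4=13, value 7+25+12+10=54
- Q6+Q7+Q1+Q4: time 3+3+6+3=15, value 7+25+10+12=54
- Q6+Q7+Q1+Q5: time 3+3+6+4=16, value 7+25+10+10=52
- Q7+Q2+Q4+Q5: time 3+6+3+4=16, value 25+4+12+10=51
Best: 57 marks.

57 marks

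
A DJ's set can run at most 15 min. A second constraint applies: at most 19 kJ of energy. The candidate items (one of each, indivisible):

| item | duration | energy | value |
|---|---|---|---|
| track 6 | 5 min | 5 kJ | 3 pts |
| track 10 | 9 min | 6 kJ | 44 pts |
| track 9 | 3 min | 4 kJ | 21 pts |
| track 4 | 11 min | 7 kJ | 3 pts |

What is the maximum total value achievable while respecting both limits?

65 pts

Feasible sets respecting both limits:
- track 10+track 9: duration 12, energy 10, value 65
- track 6+track 10: duration 14, energy 11, value 47
- track 10: duration 9, energy 6, value 44
Best: 65 pts.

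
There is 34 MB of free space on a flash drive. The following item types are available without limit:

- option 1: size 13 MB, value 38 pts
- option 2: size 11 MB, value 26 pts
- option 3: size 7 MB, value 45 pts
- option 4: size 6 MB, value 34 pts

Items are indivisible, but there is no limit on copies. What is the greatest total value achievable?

214 pts

Best value-per-unit is option 3 at 45/7; filling with it alone gives 4×45 = 180.
Optimal mix: 4×option 3 + 1×option 4 → size 34, value 214.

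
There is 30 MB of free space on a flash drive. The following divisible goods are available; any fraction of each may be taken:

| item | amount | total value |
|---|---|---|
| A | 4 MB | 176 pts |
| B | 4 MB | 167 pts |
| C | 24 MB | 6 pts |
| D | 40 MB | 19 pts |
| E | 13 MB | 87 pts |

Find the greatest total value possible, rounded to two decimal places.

434.28

Take in order of value per unit:
- A (176/4 per unit): all 4 → value 176, running total 176.00
- B (167/4 per unit): all 4 → value 167, running total 343.00
- E (87/13 per unit): all 13 → value 87, running total 430.00
- D (19/40 per unit): 9 of 40 → value 9×19/40 = 4.2750, running total 434.28
Total 434.28.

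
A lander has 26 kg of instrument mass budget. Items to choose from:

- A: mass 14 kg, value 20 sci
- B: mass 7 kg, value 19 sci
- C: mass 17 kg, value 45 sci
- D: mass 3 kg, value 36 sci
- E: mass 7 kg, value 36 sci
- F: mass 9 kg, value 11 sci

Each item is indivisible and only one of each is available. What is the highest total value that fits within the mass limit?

102 sci

Check high-value combinations within 26 kg:
- B+D+E+F: mass 7+3+7+9=26, value 19+36+36+11=102
- A+D+E: mass 14+3+7=24, value 20+36+36=92
- B+D+E: mass 7+3+7=17, value 19+36+36=91
Best: 102 sci.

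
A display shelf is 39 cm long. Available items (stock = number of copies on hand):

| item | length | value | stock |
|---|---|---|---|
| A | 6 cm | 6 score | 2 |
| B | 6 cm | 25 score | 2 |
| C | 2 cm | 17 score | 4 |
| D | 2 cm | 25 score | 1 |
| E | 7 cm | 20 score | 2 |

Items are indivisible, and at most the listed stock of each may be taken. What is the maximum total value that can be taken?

183 score

Top feasible selections:
- 2×B + 4×C + 1×D + 2×E: length 36, value 183
- 1×A + 2×B + 4×C + 1×D + 1×E: length 35, value 169
- 2×B + 3×C + 1×D + 2×E: length 34, value 166
- 1×A + 1×B + 4×C + 1×D + 2×E: length 36, value 164
Best: 183 score.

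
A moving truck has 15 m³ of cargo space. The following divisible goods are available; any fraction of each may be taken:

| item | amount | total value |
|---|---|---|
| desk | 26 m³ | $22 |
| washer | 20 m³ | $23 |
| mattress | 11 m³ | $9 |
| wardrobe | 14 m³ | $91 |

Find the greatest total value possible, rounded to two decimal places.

92.15

Take in order of value per unit:
- wardrobe (91/14 per unit): all 14 → value 91, running total 91.00
- washer (23/20 per unit): 1 of 20 → value 1×23/20 = 1.1500, running total 92.15
Total 92.15.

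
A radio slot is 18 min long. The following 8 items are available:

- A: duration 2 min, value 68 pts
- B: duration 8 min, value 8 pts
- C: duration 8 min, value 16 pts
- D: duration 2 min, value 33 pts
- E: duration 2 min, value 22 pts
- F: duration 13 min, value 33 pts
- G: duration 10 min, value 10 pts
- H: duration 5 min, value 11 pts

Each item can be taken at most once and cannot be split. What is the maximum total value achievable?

Check high-value combinations within 18 min:
- A+C+D+E: duration 2+8+2+2=14, value 68+16+33+22=139
- A+D+E+H: duration 2+2+2+5=11, value 68+33+22+11=134
- A+D+F: duration 2+2+13=17, value 68+33+33=134
- A+D+E+G: duration 2+2+2+10=16, value 68+33+22+10=133
- A+B+D+E: duration 2+8+2+2=14, value 68+8+33+22=131
Best: 139 pts.

139 pts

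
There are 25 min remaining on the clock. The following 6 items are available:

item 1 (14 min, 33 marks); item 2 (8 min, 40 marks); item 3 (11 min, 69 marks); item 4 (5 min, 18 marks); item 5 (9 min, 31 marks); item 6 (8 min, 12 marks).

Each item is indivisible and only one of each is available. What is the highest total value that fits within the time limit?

127 marks

Check high-value combinations within 25 min:
- item 2+item 3+item 4: time 8+11+5=24, value 40+69+18=127
- item 3+item 4+item 5: time 11+5+9=25, value 69+18+31=118
- item 2+item 3: time 8+11=19, value 40+69=109
- item 1+item 3: time 14+11=25, value 33+69=102
- item 3+item 5: time 11+9=20, value 69+31=100
Best: 127 marks.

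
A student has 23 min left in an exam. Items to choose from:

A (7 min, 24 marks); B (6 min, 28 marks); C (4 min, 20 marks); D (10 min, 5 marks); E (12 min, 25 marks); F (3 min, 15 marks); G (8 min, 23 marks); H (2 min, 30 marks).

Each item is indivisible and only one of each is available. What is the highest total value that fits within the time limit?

117 marks

This is a 0/1 knapsack; check combinations near the capacity.
- A+B+C+F+H: time 7+6+4+3+2=22, value 24+28+20+15+30=117
- B+C+F+G+H: time 6+4+3+8+2=23, value 28+20+15+23+30=116
- A+B+G+H: time 7+6+8+2=23, value 24+28+23+30=105
- A+B+C+H: time 7+6+4+2=19, value 24+28+20+30=102
Best: 117 marks.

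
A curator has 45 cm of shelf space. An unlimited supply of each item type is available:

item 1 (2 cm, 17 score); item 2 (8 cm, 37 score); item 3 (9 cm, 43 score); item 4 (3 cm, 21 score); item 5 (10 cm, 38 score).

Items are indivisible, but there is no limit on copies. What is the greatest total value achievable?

Best value-per-unit is item 1 at 17/2; filling with it alone gives 22×17 = 374.
Optimal mix: 21×item 1 + 1×item 4 → length 45, value 378.

378 score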